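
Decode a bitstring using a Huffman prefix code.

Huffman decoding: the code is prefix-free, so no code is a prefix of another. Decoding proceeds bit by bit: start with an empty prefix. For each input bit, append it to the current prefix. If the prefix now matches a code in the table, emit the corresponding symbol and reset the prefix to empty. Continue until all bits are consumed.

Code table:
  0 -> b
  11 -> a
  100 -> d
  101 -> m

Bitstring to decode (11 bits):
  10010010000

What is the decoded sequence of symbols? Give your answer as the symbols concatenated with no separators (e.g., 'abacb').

Answer: dddbb

Derivation:
Bit 0: prefix='1' (no match yet)
Bit 1: prefix='10' (no match yet)
Bit 2: prefix='100' -> emit 'd', reset
Bit 3: prefix='1' (no match yet)
Bit 4: prefix='10' (no match yet)
Bit 5: prefix='100' -> emit 'd', reset
Bit 6: prefix='1' (no match yet)
Bit 7: prefix='10' (no match yet)
Bit 8: prefix='100' -> emit 'd', reset
Bit 9: prefix='0' -> emit 'b', reset
Bit 10: prefix='0' -> emit 'b', reset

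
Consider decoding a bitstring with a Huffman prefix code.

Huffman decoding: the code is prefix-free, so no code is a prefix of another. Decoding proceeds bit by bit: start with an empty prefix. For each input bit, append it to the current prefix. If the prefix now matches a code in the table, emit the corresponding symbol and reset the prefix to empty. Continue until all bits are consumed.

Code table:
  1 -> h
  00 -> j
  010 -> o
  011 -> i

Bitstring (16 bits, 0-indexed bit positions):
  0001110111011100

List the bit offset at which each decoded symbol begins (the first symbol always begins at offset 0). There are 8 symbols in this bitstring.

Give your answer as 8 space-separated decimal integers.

Answer: 0 2 5 6 9 10 13 14

Derivation:
Bit 0: prefix='0' (no match yet)
Bit 1: prefix='00' -> emit 'j', reset
Bit 2: prefix='0' (no match yet)
Bit 3: prefix='01' (no match yet)
Bit 4: prefix='011' -> emit 'i', reset
Bit 5: prefix='1' -> emit 'h', reset
Bit 6: prefix='0' (no match yet)
Bit 7: prefix='01' (no match yet)
Bit 8: prefix='011' -> emit 'i', reset
Bit 9: prefix='1' -> emit 'h', reset
Bit 10: prefix='0' (no match yet)
Bit 11: prefix='01' (no match yet)
Bit 12: prefix='011' -> emit 'i', reset
Bit 13: prefix='1' -> emit 'h', reset
Bit 14: prefix='0' (no match yet)
Bit 15: prefix='00' -> emit 'j', reset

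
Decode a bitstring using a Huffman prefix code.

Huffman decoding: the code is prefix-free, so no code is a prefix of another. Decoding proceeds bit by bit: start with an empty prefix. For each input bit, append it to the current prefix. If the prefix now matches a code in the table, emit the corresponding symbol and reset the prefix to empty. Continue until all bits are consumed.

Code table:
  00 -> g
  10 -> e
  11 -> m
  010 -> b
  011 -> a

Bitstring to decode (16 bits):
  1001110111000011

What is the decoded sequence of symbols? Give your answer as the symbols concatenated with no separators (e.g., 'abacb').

Answer: eaemega

Derivation:
Bit 0: prefix='1' (no match yet)
Bit 1: prefix='10' -> emit 'e', reset
Bit 2: prefix='0' (no match yet)
Bit 3: prefix='01' (no match yet)
Bit 4: prefix='011' -> emit 'a', reset
Bit 5: prefix='1' (no match yet)
Bit 6: prefix='10' -> emit 'e', reset
Bit 7: prefix='1' (no match yet)
Bit 8: prefix='11' -> emit 'm', reset
Bit 9: prefix='1' (no match yet)
Bit 10: prefix='10' -> emit 'e', reset
Bit 11: prefix='0' (no match yet)
Bit 12: prefix='00' -> emit 'g', reset
Bit 13: prefix='0' (no match yet)
Bit 14: prefix='01' (no match yet)
Bit 15: prefix='011' -> emit 'a', reset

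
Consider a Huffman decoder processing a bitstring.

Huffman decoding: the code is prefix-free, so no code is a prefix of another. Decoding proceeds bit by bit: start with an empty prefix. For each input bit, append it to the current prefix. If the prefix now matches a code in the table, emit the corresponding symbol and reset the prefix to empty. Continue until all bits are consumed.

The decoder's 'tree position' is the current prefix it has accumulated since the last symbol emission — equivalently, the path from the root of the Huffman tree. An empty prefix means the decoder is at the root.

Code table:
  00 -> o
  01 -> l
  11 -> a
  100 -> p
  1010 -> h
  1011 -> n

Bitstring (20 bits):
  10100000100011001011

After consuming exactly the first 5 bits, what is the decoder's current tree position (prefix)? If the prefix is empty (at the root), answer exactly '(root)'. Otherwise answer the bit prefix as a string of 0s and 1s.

Answer: 0

Derivation:
Bit 0: prefix='1' (no match yet)
Bit 1: prefix='10' (no match yet)
Bit 2: prefix='101' (no match yet)
Bit 3: prefix='1010' -> emit 'h', reset
Bit 4: prefix='0' (no match yet)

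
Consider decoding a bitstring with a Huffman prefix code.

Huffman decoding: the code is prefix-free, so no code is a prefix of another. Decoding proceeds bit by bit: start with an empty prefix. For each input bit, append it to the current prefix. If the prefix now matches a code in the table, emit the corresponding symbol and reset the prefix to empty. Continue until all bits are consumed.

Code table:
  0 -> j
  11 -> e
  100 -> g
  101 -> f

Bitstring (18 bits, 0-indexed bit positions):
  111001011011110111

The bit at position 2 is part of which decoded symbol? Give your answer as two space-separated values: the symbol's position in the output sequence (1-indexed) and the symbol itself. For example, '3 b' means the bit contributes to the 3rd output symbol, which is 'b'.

Answer: 2 g

Derivation:
Bit 0: prefix='1' (no match yet)
Bit 1: prefix='11' -> emit 'e', reset
Bit 2: prefix='1' (no match yet)
Bit 3: prefix='10' (no match yet)
Bit 4: prefix='100' -> emit 'g', reset
Bit 5: prefix='1' (no match yet)
Bit 6: prefix='10' (no match yet)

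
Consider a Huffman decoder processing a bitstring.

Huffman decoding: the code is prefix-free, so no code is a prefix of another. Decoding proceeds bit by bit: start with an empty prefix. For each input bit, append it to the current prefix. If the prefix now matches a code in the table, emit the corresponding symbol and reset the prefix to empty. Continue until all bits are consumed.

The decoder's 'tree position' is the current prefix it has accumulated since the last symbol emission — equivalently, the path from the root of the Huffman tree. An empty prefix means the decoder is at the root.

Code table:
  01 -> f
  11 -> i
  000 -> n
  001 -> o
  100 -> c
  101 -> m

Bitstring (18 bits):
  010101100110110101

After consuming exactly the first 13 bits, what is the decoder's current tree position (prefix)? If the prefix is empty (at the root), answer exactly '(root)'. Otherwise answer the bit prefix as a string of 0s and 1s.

Answer: (root)

Derivation:
Bit 0: prefix='0' (no match yet)
Bit 1: prefix='01' -> emit 'f', reset
Bit 2: prefix='0' (no match yet)
Bit 3: prefix='01' -> emit 'f', reset
Bit 4: prefix='0' (no match yet)
Bit 5: prefix='01' -> emit 'f', reset
Bit 6: prefix='1' (no match yet)
Bit 7: prefix='10' (no match yet)
Bit 8: prefix='100' -> emit 'c', reset
Bit 9: prefix='1' (no match yet)
Bit 10: prefix='11' -> emit 'i', reset
Bit 11: prefix='0' (no match yet)
Bit 12: prefix='01' -> emit 'f', reset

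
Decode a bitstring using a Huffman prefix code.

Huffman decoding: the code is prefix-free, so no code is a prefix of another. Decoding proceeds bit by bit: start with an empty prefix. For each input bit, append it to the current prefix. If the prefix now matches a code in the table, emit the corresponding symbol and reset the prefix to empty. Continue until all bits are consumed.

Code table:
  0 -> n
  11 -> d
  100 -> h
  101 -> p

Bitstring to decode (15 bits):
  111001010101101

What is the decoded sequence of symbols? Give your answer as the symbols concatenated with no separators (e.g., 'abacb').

Bit 0: prefix='1' (no match yet)
Bit 1: prefix='11' -> emit 'd', reset
Bit 2: prefix='1' (no match yet)
Bit 3: prefix='10' (no match yet)
Bit 4: prefix='100' -> emit 'h', reset
Bit 5: prefix='1' (no match yet)
Bit 6: prefix='10' (no match yet)
Bit 7: prefix='101' -> emit 'p', reset
Bit 8: prefix='0' -> emit 'n', reset
Bit 9: prefix='1' (no match yet)
Bit 10: prefix='10' (no match yet)
Bit 11: prefix='101' -> emit 'p', reset
Bit 12: prefix='1' (no match yet)
Bit 13: prefix='10' (no match yet)
Bit 14: prefix='101' -> emit 'p', reset

Answer: dhpnpp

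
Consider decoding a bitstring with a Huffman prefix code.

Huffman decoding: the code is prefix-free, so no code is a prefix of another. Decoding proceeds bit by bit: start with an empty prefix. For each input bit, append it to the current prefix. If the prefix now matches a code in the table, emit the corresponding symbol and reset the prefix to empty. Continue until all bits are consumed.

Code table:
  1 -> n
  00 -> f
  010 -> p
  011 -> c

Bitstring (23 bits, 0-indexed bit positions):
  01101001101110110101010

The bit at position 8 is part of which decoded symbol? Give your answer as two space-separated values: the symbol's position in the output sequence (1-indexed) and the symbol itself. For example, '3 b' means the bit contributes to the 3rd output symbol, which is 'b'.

Bit 0: prefix='0' (no match yet)
Bit 1: prefix='01' (no match yet)
Bit 2: prefix='011' -> emit 'c', reset
Bit 3: prefix='0' (no match yet)
Bit 4: prefix='01' (no match yet)
Bit 5: prefix='010' -> emit 'p', reset
Bit 6: prefix='0' (no match yet)
Bit 7: prefix='01' (no match yet)
Bit 8: prefix='011' -> emit 'c', reset
Bit 9: prefix='0' (no match yet)
Bit 10: prefix='01' (no match yet)
Bit 11: prefix='011' -> emit 'c', reset
Bit 12: prefix='1' -> emit 'n', reset

Answer: 3 c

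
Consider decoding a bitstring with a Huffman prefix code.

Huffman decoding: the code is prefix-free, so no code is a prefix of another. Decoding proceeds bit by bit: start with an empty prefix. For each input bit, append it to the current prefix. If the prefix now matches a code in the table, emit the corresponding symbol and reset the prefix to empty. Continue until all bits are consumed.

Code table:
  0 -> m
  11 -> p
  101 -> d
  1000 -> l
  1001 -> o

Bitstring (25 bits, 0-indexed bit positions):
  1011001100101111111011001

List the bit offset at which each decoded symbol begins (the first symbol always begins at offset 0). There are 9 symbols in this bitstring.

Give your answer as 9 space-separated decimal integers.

Answer: 0 3 7 11 12 14 16 18 21

Derivation:
Bit 0: prefix='1' (no match yet)
Bit 1: prefix='10' (no match yet)
Bit 2: prefix='101' -> emit 'd', reset
Bit 3: prefix='1' (no match yet)
Bit 4: prefix='10' (no match yet)
Bit 5: prefix='100' (no match yet)
Bit 6: prefix='1001' -> emit 'o', reset
Bit 7: prefix='1' (no match yet)
Bit 8: prefix='10' (no match yet)
Bit 9: prefix='100' (no match yet)
Bit 10: prefix='1001' -> emit 'o', reset
Bit 11: prefix='0' -> emit 'm', reset
Bit 12: prefix='1' (no match yet)
Bit 13: prefix='11' -> emit 'p', reset
Bit 14: prefix='1' (no match yet)
Bit 15: prefix='11' -> emit 'p', reset
Bit 16: prefix='1' (no match yet)
Bit 17: prefix='11' -> emit 'p', reset
Bit 18: prefix='1' (no match yet)
Bit 19: prefix='10' (no match yet)
Bit 20: prefix='101' -> emit 'd', reset
Bit 21: prefix='1' (no match yet)
Bit 22: prefix='10' (no match yet)
Bit 23: prefix='100' (no match yet)
Bit 24: prefix='1001' -> emit 'o', reset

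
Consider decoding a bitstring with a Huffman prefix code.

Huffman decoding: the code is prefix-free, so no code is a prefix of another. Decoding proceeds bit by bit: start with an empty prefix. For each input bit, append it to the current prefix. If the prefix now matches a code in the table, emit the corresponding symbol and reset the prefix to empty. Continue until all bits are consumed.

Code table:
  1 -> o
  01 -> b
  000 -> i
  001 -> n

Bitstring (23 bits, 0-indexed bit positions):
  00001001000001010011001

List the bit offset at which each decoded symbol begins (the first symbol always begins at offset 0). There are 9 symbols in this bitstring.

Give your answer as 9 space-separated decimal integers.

Bit 0: prefix='0' (no match yet)
Bit 1: prefix='00' (no match yet)
Bit 2: prefix='000' -> emit 'i', reset
Bit 3: prefix='0' (no match yet)
Bit 4: prefix='01' -> emit 'b', reset
Bit 5: prefix='0' (no match yet)
Bit 6: prefix='00' (no match yet)
Bit 7: prefix='001' -> emit 'n', reset
Bit 8: prefix='0' (no match yet)
Bit 9: prefix='00' (no match yet)
Bit 10: prefix='000' -> emit 'i', reset
Bit 11: prefix='0' (no match yet)
Bit 12: prefix='00' (no match yet)
Bit 13: prefix='001' -> emit 'n', reset
Bit 14: prefix='0' (no match yet)
Bit 15: prefix='01' -> emit 'b', reset
Bit 16: prefix='0' (no match yet)
Bit 17: prefix='00' (no match yet)
Bit 18: prefix='001' -> emit 'n', reset
Bit 19: prefix='1' -> emit 'o', reset
Bit 20: prefix='0' (no match yet)
Bit 21: prefix='00' (no match yet)
Bit 22: prefix='001' -> emit 'n', reset

Answer: 0 3 5 8 11 14 16 19 20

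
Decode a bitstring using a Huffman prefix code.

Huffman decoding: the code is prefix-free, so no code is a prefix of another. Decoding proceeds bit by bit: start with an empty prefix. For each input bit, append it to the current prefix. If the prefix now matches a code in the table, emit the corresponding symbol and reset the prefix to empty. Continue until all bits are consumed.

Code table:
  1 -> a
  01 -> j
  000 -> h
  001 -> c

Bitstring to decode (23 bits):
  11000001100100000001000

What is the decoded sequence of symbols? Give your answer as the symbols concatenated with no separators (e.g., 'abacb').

Bit 0: prefix='1' -> emit 'a', reset
Bit 1: prefix='1' -> emit 'a', reset
Bit 2: prefix='0' (no match yet)
Bit 3: prefix='00' (no match yet)
Bit 4: prefix='000' -> emit 'h', reset
Bit 5: prefix='0' (no match yet)
Bit 6: prefix='00' (no match yet)
Bit 7: prefix='001' -> emit 'c', reset
Bit 8: prefix='1' -> emit 'a', reset
Bit 9: prefix='0' (no match yet)
Bit 10: prefix='00' (no match yet)
Bit 11: prefix='001' -> emit 'c', reset
Bit 12: prefix='0' (no match yet)
Bit 13: prefix='00' (no match yet)
Bit 14: prefix='000' -> emit 'h', reset
Bit 15: prefix='0' (no match yet)
Bit 16: prefix='00' (no match yet)
Bit 17: prefix='000' -> emit 'h', reset
Bit 18: prefix='0' (no match yet)
Bit 19: prefix='01' -> emit 'j', reset
Bit 20: prefix='0' (no match yet)
Bit 21: prefix='00' (no match yet)
Bit 22: prefix='000' -> emit 'h', reset

Answer: aahcachhjh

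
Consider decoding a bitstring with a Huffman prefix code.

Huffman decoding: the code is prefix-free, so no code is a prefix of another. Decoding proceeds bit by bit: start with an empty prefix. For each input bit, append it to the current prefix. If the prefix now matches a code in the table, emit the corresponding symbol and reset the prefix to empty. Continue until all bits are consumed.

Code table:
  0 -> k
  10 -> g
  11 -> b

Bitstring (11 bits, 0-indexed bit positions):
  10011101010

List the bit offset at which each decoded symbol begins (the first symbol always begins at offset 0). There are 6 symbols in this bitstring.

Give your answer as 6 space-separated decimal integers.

Answer: 0 2 3 5 7 9

Derivation:
Bit 0: prefix='1' (no match yet)
Bit 1: prefix='10' -> emit 'g', reset
Bit 2: prefix='0' -> emit 'k', reset
Bit 3: prefix='1' (no match yet)
Bit 4: prefix='11' -> emit 'b', reset
Bit 5: prefix='1' (no match yet)
Bit 6: prefix='10' -> emit 'g', reset
Bit 7: prefix='1' (no match yet)
Bit 8: prefix='10' -> emit 'g', reset
Bit 9: prefix='1' (no match yet)
Bit 10: prefix='10' -> emit 'g', reset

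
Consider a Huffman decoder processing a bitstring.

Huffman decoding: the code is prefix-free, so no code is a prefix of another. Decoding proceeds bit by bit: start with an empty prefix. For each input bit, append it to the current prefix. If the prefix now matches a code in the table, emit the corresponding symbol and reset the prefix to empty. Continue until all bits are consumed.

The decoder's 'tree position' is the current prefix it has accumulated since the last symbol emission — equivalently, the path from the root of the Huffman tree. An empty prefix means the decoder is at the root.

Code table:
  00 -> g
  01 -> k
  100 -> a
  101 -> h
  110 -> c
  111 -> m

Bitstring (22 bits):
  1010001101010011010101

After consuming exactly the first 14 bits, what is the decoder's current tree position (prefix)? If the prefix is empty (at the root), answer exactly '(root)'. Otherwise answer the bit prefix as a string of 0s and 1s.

Answer: (root)

Derivation:
Bit 0: prefix='1' (no match yet)
Bit 1: prefix='10' (no match yet)
Bit 2: prefix='101' -> emit 'h', reset
Bit 3: prefix='0' (no match yet)
Bit 4: prefix='00' -> emit 'g', reset
Bit 5: prefix='0' (no match yet)
Bit 6: prefix='01' -> emit 'k', reset
Bit 7: prefix='1' (no match yet)
Bit 8: prefix='10' (no match yet)
Bit 9: prefix='101' -> emit 'h', reset
Bit 10: prefix='0' (no match yet)
Bit 11: prefix='01' -> emit 'k', reset
Bit 12: prefix='0' (no match yet)
Bit 13: prefix='00' -> emit 'g', reset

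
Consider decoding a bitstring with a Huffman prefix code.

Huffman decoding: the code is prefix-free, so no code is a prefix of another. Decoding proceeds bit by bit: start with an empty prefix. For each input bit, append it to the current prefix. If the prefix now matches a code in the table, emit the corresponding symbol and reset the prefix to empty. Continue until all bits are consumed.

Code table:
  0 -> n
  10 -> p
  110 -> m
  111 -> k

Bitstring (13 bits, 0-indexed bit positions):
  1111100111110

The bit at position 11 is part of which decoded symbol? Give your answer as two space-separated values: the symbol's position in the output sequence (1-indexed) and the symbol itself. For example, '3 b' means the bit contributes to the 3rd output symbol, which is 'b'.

Answer: 5 m

Derivation:
Bit 0: prefix='1' (no match yet)
Bit 1: prefix='11' (no match yet)
Bit 2: prefix='111' -> emit 'k', reset
Bit 3: prefix='1' (no match yet)
Bit 4: prefix='11' (no match yet)
Bit 5: prefix='110' -> emit 'm', reset
Bit 6: prefix='0' -> emit 'n', reset
Bit 7: prefix='1' (no match yet)
Bit 8: prefix='11' (no match yet)
Bit 9: prefix='111' -> emit 'k', reset
Bit 10: prefix='1' (no match yet)
Bit 11: prefix='11' (no match yet)
Bit 12: prefix='110' -> emit 'm', reset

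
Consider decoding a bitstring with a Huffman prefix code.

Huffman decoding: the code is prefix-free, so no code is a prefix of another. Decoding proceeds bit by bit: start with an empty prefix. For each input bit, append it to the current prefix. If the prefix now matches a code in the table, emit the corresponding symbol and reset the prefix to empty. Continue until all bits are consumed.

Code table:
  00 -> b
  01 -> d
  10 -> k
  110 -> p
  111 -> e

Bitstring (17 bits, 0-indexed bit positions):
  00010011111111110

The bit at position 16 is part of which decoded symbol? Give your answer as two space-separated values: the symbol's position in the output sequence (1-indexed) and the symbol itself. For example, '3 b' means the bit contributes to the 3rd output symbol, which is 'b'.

Answer: 7 k

Derivation:
Bit 0: prefix='0' (no match yet)
Bit 1: prefix='00' -> emit 'b', reset
Bit 2: prefix='0' (no match yet)
Bit 3: prefix='01' -> emit 'd', reset
Bit 4: prefix='0' (no match yet)
Bit 5: prefix='00' -> emit 'b', reset
Bit 6: prefix='1' (no match yet)
Bit 7: prefix='11' (no match yet)
Bit 8: prefix='111' -> emit 'e', reset
Bit 9: prefix='1' (no match yet)
Bit 10: prefix='11' (no match yet)
Bit 11: prefix='111' -> emit 'e', reset
Bit 12: prefix='1' (no match yet)
Bit 13: prefix='11' (no match yet)
Bit 14: prefix='111' -> emit 'e', reset
Bit 15: prefix='1' (no match yet)
Bit 16: prefix='10' -> emit 'k', reset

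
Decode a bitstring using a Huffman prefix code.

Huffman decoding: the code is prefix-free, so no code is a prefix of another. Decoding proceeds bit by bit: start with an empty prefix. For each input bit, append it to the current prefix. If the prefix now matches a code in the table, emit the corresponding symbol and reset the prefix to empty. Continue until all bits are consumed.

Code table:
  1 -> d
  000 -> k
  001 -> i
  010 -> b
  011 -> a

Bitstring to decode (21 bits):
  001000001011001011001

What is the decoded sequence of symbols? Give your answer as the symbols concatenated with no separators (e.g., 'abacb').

Answer: ikiaiai

Derivation:
Bit 0: prefix='0' (no match yet)
Bit 1: prefix='00' (no match yet)
Bit 2: prefix='001' -> emit 'i', reset
Bit 3: prefix='0' (no match yet)
Bit 4: prefix='00' (no match yet)
Bit 5: prefix='000' -> emit 'k', reset
Bit 6: prefix='0' (no match yet)
Bit 7: prefix='00' (no match yet)
Bit 8: prefix='001' -> emit 'i', reset
Bit 9: prefix='0' (no match yet)
Bit 10: prefix='01' (no match yet)
Bit 11: prefix='011' -> emit 'a', reset
Bit 12: prefix='0' (no match yet)
Bit 13: prefix='00' (no match yet)
Bit 14: prefix='001' -> emit 'i', reset
Bit 15: prefix='0' (no match yet)
Bit 16: prefix='01' (no match yet)
Bit 17: prefix='011' -> emit 'a', reset
Bit 18: prefix='0' (no match yet)
Bit 19: prefix='00' (no match yet)
Bit 20: prefix='001' -> emit 'i', reset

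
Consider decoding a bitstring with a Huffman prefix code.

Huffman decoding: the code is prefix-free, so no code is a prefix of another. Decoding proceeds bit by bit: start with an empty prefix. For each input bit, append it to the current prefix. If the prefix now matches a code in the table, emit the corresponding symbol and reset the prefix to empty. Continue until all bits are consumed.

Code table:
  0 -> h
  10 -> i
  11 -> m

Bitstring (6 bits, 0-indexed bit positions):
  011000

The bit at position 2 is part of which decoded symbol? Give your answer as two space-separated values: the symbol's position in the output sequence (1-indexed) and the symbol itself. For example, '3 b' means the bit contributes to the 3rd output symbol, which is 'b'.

Bit 0: prefix='0' -> emit 'h', reset
Bit 1: prefix='1' (no match yet)
Bit 2: prefix='11' -> emit 'm', reset
Bit 3: prefix='0' -> emit 'h', reset
Bit 4: prefix='0' -> emit 'h', reset
Bit 5: prefix='0' -> emit 'h', reset

Answer: 2 m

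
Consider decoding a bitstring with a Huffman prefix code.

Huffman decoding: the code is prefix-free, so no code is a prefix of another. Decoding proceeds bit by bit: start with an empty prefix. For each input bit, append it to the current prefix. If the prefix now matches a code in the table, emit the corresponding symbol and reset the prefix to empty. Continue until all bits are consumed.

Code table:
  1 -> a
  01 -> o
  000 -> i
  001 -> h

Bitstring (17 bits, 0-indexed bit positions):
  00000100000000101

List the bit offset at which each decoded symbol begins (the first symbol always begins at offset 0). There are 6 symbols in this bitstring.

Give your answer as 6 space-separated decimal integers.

Answer: 0 3 6 9 12 15

Derivation:
Bit 0: prefix='0' (no match yet)
Bit 1: prefix='00' (no match yet)
Bit 2: prefix='000' -> emit 'i', reset
Bit 3: prefix='0' (no match yet)
Bit 4: prefix='00' (no match yet)
Bit 5: prefix='001' -> emit 'h', reset
Bit 6: prefix='0' (no match yet)
Bit 7: prefix='00' (no match yet)
Bit 8: prefix='000' -> emit 'i', reset
Bit 9: prefix='0' (no match yet)
Bit 10: prefix='00' (no match yet)
Bit 11: prefix='000' -> emit 'i', reset
Bit 12: prefix='0' (no match yet)
Bit 13: prefix='00' (no match yet)
Bit 14: prefix='001' -> emit 'h', reset
Bit 15: prefix='0' (no match yet)
Bit 16: prefix='01' -> emit 'o', reset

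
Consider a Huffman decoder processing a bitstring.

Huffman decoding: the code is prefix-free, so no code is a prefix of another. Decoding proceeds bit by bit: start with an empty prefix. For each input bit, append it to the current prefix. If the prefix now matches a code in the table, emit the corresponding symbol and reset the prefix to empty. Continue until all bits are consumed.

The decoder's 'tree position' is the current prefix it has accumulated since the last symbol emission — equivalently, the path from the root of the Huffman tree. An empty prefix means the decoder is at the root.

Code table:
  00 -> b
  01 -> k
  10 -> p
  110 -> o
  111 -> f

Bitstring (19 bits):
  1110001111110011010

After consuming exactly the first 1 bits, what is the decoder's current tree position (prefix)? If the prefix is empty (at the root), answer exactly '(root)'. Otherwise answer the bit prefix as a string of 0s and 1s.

Bit 0: prefix='1' (no match yet)

Answer: 1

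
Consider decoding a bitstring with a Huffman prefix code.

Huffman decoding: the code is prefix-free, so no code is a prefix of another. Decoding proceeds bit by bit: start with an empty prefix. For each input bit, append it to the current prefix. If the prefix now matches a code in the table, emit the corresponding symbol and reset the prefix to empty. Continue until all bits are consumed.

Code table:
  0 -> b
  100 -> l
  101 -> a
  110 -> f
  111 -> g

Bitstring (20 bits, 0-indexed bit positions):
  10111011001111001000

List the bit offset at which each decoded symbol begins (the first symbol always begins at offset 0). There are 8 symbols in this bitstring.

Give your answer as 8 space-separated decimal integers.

Answer: 0 3 6 9 10 13 16 19

Derivation:
Bit 0: prefix='1' (no match yet)
Bit 1: prefix='10' (no match yet)
Bit 2: prefix='101' -> emit 'a', reset
Bit 3: prefix='1' (no match yet)
Bit 4: prefix='11' (no match yet)
Bit 5: prefix='110' -> emit 'f', reset
Bit 6: prefix='1' (no match yet)
Bit 7: prefix='11' (no match yet)
Bit 8: prefix='110' -> emit 'f', reset
Bit 9: prefix='0' -> emit 'b', reset
Bit 10: prefix='1' (no match yet)
Bit 11: prefix='11' (no match yet)
Bit 12: prefix='111' -> emit 'g', reset
Bit 13: prefix='1' (no match yet)
Bit 14: prefix='10' (no match yet)
Bit 15: prefix='100' -> emit 'l', reset
Bit 16: prefix='1' (no match yet)
Bit 17: prefix='10' (no match yet)
Bit 18: prefix='100' -> emit 'l', reset
Bit 19: prefix='0' -> emit 'b', reset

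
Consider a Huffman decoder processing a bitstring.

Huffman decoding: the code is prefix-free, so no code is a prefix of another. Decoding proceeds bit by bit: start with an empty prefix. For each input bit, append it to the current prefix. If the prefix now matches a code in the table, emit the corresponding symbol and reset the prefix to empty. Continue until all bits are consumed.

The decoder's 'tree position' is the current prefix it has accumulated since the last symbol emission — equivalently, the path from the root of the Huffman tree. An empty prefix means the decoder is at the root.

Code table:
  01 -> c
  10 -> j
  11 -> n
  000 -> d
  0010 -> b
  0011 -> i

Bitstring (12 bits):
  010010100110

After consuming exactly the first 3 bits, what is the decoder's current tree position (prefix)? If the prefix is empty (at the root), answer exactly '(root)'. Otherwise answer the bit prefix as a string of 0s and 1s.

Bit 0: prefix='0' (no match yet)
Bit 1: prefix='01' -> emit 'c', reset
Bit 2: prefix='0' (no match yet)

Answer: 0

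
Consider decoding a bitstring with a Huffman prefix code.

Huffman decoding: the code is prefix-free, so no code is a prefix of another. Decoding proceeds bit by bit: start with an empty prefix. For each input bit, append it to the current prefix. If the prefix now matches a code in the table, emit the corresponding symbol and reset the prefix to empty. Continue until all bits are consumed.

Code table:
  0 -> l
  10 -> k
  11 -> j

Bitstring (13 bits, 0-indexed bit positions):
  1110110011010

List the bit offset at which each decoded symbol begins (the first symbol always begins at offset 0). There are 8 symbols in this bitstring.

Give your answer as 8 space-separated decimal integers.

Bit 0: prefix='1' (no match yet)
Bit 1: prefix='11' -> emit 'j', reset
Bit 2: prefix='1' (no match yet)
Bit 3: prefix='10' -> emit 'k', reset
Bit 4: prefix='1' (no match yet)
Bit 5: prefix='11' -> emit 'j', reset
Bit 6: prefix='0' -> emit 'l', reset
Bit 7: prefix='0' -> emit 'l', reset
Bit 8: prefix='1' (no match yet)
Bit 9: prefix='11' -> emit 'j', reset
Bit 10: prefix='0' -> emit 'l', reset
Bit 11: prefix='1' (no match yet)
Bit 12: prefix='10' -> emit 'k', reset

Answer: 0 2 4 6 7 8 10 11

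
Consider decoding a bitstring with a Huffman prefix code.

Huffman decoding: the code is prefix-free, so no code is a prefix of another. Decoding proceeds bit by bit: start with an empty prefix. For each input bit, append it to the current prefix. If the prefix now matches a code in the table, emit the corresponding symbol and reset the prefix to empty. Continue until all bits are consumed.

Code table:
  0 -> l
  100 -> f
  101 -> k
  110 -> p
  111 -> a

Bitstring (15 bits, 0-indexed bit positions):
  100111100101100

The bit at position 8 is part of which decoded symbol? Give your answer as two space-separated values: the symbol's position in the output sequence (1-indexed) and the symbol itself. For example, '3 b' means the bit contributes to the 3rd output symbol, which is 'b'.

Answer: 3 f

Derivation:
Bit 0: prefix='1' (no match yet)
Bit 1: prefix='10' (no match yet)
Bit 2: prefix='100' -> emit 'f', reset
Bit 3: prefix='1' (no match yet)
Bit 4: prefix='11' (no match yet)
Bit 5: prefix='111' -> emit 'a', reset
Bit 6: prefix='1' (no match yet)
Bit 7: prefix='10' (no match yet)
Bit 8: prefix='100' -> emit 'f', reset
Bit 9: prefix='1' (no match yet)
Bit 10: prefix='10' (no match yet)
Bit 11: prefix='101' -> emit 'k', reset
Bit 12: prefix='1' (no match yet)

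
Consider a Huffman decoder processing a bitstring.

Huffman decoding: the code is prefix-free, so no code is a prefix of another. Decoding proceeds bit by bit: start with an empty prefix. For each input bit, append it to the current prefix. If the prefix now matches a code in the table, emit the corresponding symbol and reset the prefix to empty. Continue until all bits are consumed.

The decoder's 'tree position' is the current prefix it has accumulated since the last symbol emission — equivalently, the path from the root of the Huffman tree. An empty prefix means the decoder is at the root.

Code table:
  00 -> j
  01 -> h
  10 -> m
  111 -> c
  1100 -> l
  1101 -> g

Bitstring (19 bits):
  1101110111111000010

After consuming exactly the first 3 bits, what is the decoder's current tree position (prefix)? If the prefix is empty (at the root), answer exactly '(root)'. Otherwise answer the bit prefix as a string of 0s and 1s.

Bit 0: prefix='1' (no match yet)
Bit 1: prefix='11' (no match yet)
Bit 2: prefix='110' (no match yet)

Answer: 110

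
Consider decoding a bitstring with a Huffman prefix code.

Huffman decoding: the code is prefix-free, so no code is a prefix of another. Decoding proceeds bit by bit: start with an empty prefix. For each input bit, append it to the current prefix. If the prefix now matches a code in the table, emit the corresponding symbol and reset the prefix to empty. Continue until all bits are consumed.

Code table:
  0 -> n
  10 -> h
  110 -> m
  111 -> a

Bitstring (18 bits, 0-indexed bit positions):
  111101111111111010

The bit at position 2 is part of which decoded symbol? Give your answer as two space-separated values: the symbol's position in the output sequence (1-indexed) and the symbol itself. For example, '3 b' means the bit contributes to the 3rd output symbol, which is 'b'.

Answer: 1 a

Derivation:
Bit 0: prefix='1' (no match yet)
Bit 1: prefix='11' (no match yet)
Bit 2: prefix='111' -> emit 'a', reset
Bit 3: prefix='1' (no match yet)
Bit 4: prefix='10' -> emit 'h', reset
Bit 5: prefix='1' (no match yet)
Bit 6: prefix='11' (no match yet)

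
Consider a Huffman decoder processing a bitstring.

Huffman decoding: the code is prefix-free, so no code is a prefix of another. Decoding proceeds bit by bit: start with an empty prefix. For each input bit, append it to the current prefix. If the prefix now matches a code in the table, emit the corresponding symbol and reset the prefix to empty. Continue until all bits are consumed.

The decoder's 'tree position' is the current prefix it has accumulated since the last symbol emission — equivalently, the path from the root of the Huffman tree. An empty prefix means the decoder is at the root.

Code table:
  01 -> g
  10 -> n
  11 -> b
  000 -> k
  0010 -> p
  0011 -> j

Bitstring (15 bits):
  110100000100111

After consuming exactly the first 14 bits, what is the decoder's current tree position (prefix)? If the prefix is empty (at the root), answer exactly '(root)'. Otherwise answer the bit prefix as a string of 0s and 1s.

Answer: 1

Derivation:
Bit 0: prefix='1' (no match yet)
Bit 1: prefix='11' -> emit 'b', reset
Bit 2: prefix='0' (no match yet)
Bit 3: prefix='01' -> emit 'g', reset
Bit 4: prefix='0' (no match yet)
Bit 5: prefix='00' (no match yet)
Bit 6: prefix='000' -> emit 'k', reset
Bit 7: prefix='0' (no match yet)
Bit 8: prefix='00' (no match yet)
Bit 9: prefix='001' (no match yet)
Bit 10: prefix='0010' -> emit 'p', reset
Bit 11: prefix='0' (no match yet)
Bit 12: prefix='01' -> emit 'g', reset
Bit 13: prefix='1' (no match yet)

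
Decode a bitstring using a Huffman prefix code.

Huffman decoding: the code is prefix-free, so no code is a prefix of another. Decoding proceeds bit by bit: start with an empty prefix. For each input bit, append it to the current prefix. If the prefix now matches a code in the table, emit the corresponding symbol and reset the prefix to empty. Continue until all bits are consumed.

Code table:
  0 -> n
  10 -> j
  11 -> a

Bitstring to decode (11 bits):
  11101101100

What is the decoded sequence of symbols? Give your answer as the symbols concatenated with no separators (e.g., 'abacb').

Answer: ajanann

Derivation:
Bit 0: prefix='1' (no match yet)
Bit 1: prefix='11' -> emit 'a', reset
Bit 2: prefix='1' (no match yet)
Bit 3: prefix='10' -> emit 'j', reset
Bit 4: prefix='1' (no match yet)
Bit 5: prefix='11' -> emit 'a', reset
Bit 6: prefix='0' -> emit 'n', reset
Bit 7: prefix='1' (no match yet)
Bit 8: prefix='11' -> emit 'a', reset
Bit 9: prefix='0' -> emit 'n', reset
Bit 10: prefix='0' -> emit 'n', reset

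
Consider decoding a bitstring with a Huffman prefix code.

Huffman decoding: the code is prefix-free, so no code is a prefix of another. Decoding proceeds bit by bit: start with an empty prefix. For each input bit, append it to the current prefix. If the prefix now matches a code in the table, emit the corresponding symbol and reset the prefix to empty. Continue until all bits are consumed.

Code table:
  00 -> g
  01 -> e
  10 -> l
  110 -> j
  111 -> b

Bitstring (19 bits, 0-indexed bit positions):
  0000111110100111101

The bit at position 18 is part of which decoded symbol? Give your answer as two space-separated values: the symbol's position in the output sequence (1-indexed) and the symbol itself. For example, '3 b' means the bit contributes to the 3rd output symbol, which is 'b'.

Answer: 8 e

Derivation:
Bit 0: prefix='0' (no match yet)
Bit 1: prefix='00' -> emit 'g', reset
Bit 2: prefix='0' (no match yet)
Bit 3: prefix='00' -> emit 'g', reset
Bit 4: prefix='1' (no match yet)
Bit 5: prefix='11' (no match yet)
Bit 6: prefix='111' -> emit 'b', reset
Bit 7: prefix='1' (no match yet)
Bit 8: prefix='11' (no match yet)
Bit 9: prefix='110' -> emit 'j', reset
Bit 10: prefix='1' (no match yet)
Bit 11: prefix='10' -> emit 'l', reset
Bit 12: prefix='0' (no match yet)
Bit 13: prefix='01' -> emit 'e', reset
Bit 14: prefix='1' (no match yet)
Bit 15: prefix='11' (no match yet)
Bit 16: prefix='111' -> emit 'b', reset
Bit 17: prefix='0' (no match yet)
Bit 18: prefix='01' -> emit 'e', reset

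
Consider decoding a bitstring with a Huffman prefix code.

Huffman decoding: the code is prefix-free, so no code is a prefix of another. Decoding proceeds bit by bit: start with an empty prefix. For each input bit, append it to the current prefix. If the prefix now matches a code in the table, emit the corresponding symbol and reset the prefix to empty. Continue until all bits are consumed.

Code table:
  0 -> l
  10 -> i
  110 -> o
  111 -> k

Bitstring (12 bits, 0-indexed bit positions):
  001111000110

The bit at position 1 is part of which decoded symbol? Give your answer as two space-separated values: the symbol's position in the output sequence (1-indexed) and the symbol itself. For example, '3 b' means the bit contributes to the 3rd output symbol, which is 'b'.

Bit 0: prefix='0' -> emit 'l', reset
Bit 1: prefix='0' -> emit 'l', reset
Bit 2: prefix='1' (no match yet)
Bit 3: prefix='11' (no match yet)
Bit 4: prefix='111' -> emit 'k', reset
Bit 5: prefix='1' (no match yet)

Answer: 2 l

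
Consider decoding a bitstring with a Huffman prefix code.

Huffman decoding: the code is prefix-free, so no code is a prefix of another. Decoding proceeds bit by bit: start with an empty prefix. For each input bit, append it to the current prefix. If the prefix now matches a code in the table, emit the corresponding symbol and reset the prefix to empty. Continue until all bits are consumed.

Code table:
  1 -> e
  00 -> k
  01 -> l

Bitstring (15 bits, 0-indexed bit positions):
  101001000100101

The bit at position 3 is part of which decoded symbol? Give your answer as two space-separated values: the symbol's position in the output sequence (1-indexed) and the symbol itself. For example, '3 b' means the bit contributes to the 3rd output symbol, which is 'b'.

Bit 0: prefix='1' -> emit 'e', reset
Bit 1: prefix='0' (no match yet)
Bit 2: prefix='01' -> emit 'l', reset
Bit 3: prefix='0' (no match yet)
Bit 4: prefix='00' -> emit 'k', reset
Bit 5: prefix='1' -> emit 'e', reset
Bit 6: prefix='0' (no match yet)
Bit 7: prefix='00' -> emit 'k', reset

Answer: 3 k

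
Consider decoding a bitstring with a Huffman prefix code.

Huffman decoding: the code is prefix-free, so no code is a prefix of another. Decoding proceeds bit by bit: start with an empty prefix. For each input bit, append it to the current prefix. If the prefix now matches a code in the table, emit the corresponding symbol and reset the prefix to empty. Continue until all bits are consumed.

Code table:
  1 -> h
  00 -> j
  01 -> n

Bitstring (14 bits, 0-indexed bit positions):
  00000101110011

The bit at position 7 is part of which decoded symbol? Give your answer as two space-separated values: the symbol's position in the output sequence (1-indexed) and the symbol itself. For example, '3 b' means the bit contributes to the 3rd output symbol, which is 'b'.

Answer: 4 n

Derivation:
Bit 0: prefix='0' (no match yet)
Bit 1: prefix='00' -> emit 'j', reset
Bit 2: prefix='0' (no match yet)
Bit 3: prefix='00' -> emit 'j', reset
Bit 4: prefix='0' (no match yet)
Bit 5: prefix='01' -> emit 'n', reset
Bit 6: prefix='0' (no match yet)
Bit 7: prefix='01' -> emit 'n', reset
Bit 8: prefix='1' -> emit 'h', reset
Bit 9: prefix='1' -> emit 'h', reset
Bit 10: prefix='0' (no match yet)
Bit 11: prefix='00' -> emit 'j', reset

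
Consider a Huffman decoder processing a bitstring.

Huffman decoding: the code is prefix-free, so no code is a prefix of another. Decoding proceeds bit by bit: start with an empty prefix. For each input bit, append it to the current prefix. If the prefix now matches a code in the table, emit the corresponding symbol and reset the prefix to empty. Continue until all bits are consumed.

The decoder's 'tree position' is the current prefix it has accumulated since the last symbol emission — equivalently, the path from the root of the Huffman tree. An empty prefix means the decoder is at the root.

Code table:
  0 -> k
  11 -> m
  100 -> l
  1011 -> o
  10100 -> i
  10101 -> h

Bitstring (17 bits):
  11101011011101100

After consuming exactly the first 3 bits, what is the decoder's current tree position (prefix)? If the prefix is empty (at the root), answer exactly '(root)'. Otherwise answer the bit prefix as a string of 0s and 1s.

Bit 0: prefix='1' (no match yet)
Bit 1: prefix='11' -> emit 'm', reset
Bit 2: prefix='1' (no match yet)

Answer: 1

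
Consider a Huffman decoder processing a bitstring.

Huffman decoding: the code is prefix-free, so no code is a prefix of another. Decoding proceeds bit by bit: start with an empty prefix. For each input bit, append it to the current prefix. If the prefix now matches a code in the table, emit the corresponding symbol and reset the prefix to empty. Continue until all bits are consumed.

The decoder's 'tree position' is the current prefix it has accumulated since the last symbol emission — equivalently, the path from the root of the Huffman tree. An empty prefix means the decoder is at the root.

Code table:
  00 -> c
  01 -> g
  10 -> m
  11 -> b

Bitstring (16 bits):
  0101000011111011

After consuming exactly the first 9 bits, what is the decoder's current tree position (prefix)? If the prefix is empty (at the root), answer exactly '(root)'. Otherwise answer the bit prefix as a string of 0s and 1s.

Answer: 1

Derivation:
Bit 0: prefix='0' (no match yet)
Bit 1: prefix='01' -> emit 'g', reset
Bit 2: prefix='0' (no match yet)
Bit 3: prefix='01' -> emit 'g', reset
Bit 4: prefix='0' (no match yet)
Bit 5: prefix='00' -> emit 'c', reset
Bit 6: prefix='0' (no match yet)
Bit 7: prefix='00' -> emit 'c', reset
Bit 8: prefix='1' (no match yet)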